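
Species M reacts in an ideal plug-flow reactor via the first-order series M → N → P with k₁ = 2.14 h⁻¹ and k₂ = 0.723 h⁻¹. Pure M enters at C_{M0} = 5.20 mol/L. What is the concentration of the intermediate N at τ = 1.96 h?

The intermediate concentration in a first-order A→B→C sequence is C_N = k₁C_{M0}(e^(−k₁τ) − e^(−k₂τ))/(k₂−k₁).
e^(−k₁τ) = e^(−2.14×1.96) = e^(−4.194) = 0.01508; e^(−k₂τ) = e^(−1.417) = 0.2424.
C_N = 2.14×5.20/(0.723−2.14) × (0.01508−0.2424) = (-7.853)×(-0.2273) = 1.785 mol/L.

1.79 mol/L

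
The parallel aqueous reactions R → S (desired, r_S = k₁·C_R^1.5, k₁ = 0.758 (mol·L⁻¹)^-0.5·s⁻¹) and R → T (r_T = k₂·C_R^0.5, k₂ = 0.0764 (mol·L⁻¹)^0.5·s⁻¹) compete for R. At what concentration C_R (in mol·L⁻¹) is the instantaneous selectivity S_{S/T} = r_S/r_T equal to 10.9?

1.10 mol·L⁻¹

S_{S/T} = (k₁/k₂)·C_R ⇒ C_R = S·k₂/k₁.
= 10.9×0.0764/0.758 = 1.10 mol·L⁻¹.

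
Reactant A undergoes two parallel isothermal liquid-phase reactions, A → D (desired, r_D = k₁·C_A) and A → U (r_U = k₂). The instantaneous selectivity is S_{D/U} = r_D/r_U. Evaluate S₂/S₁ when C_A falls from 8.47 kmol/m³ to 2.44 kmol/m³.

0.288

S_{D/U} = (k₁/k₂)·C_A, so S₂/S₁ = (C_{A,2}/C_{A,1}).
= 2.44/8.47 = 0.288.
Selectivity toward D falls as C_A falls — high-concentration operation is favoured.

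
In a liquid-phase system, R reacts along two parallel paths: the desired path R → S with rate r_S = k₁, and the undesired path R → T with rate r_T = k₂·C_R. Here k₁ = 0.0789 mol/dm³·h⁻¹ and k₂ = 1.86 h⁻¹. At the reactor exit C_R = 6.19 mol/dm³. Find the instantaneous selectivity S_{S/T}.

0.00685

S_{S/T} = r_S/r_T = (k₁)/(k₂·C_R) = (k₁/k₂)·C_R⁻¹.
= (0.0789) / (1.86×6.190) = 0.07890/11.51 = 0.00685.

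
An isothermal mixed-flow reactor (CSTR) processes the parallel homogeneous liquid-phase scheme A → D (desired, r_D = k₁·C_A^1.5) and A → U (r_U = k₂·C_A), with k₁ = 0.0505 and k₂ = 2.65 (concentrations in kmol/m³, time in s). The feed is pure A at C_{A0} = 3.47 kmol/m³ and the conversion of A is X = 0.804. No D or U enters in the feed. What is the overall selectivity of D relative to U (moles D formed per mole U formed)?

0.0157

Exit C_A = C_{A0}(1−X) = 3.47×0.196 = 0.6801 kmol/m³.
A CSTR operates uniformly at the exit composition, giving r_D = 0.02832 and r_U = 1.802 (each k·C_A^n at C_A = 0.6801).
Overall selectivity = C_D/C_U = r_Dτ/(r_Uτ) = r_D/r_U = 0.0157.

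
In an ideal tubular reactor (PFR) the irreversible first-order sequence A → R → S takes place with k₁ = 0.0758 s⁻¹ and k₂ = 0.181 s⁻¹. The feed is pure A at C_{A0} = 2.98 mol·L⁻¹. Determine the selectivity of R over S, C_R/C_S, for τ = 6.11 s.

The intermediate concentration in a first-order A→B→C sequence is C_R = k₁C_{A0}(e^(−k₁τ) − e^(−k₂τ))/(k₂−k₁).
e^(−k₁τ) = e^(−0.0758×6.11) = e^(−0.4631) = 0.6293; e^(−k₂τ) = e^(−1.106) = 0.3309.
C_R = 0.0758×2.98/(0.181−0.0758) × (0.6293−0.3309) = 2.147×0.2984 = 0.6407 mol·L⁻¹.
C_A = C_{A0}e^(−k₁τ) = 1.875 mol·L⁻¹, so C_S = C_{A0}−C_A−C_R = 0.4640 mol·L⁻¹; C_R/C_S = 1.38.

1.38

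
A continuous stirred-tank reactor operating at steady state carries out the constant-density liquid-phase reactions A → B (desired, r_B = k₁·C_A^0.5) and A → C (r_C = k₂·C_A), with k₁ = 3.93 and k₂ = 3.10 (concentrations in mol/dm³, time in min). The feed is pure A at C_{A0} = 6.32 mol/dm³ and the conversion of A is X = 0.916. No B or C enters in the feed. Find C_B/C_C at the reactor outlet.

Exit C_A = C_{A0}(1−X) = 6.32×0.0840 = 0.5309 mol/dm³.
A CSTR operates uniformly at the exit composition, giving r_B = 2.863 and r_C = 1.646 (each k·C_A^n at C_A = 0.5309).
Overall selectivity = C_B/C_C = r_Bτ/(r_Cτ) = r_B/r_C = 1.74.

1.74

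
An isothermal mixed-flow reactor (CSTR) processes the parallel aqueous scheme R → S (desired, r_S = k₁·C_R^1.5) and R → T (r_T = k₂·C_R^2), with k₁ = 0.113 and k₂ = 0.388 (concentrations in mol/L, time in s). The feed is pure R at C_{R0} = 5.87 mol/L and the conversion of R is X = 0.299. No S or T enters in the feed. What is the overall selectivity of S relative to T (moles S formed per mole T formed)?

Exit C_R = C_{R0}(1−X) = 5.87×0.701 = 4.115 mol/L.
In a CSTR the entire volume is at exit conditions, so r_S = 0.113×4.115^1.5 = 0.9432 and r_T = 0.388×4.115^2 = 6.570.
Overall selectivity = C_S/C_T = r_Sτ/(r_Tτ) = r_S/r_T = 0.144.

0.144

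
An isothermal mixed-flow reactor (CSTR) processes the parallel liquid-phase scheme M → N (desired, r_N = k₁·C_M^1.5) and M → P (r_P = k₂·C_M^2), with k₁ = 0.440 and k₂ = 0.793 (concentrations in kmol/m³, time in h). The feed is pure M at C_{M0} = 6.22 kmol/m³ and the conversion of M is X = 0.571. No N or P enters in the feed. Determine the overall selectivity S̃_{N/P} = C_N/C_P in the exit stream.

0.340

Exit C_M = C_{M0}(1−X) = 6.22×0.429 = 2.668 kmol/m³.
In a CSTR the entire volume is at exit conditions, so r_N = 0.440×2.668^1.5 = 1.918 and r_P = 0.793×2.668^2 = 5.646.
Overall selectivity = C_N/C_P = r_Nτ/(r_Pτ) = r_N/r_P = 0.340.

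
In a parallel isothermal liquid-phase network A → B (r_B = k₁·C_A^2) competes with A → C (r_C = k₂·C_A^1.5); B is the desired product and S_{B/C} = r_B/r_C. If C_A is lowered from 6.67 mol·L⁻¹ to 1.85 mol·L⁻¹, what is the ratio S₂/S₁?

S_{B/C} = (k₁/k₂)·C_A^0.5, so S₂/S₁ = (C_{A,2}/C_{A,1})^0.5.
= (1.85/6.67)^0.5 = (0.2774)^0.5 = 0.527.

0.527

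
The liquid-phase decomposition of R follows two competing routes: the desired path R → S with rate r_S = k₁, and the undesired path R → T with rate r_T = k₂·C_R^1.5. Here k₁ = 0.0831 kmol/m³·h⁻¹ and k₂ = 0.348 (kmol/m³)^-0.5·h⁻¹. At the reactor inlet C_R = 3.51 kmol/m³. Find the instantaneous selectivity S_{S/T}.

0.0363

S_{S/T} = r_S/r_T = (k₁)/(k₂·C_R^1.5) = (k₁/k₂)·C_R^-1.5.
= (0.0831) / (0.348×3.510^1.5) = 0.08310/2.288 = 0.0363.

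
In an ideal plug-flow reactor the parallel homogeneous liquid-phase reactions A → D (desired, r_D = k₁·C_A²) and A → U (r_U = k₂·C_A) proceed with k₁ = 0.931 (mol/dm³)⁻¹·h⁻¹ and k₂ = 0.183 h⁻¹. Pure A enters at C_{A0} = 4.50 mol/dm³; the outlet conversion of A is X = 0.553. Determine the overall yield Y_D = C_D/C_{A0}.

0.520

C_A = C_{A0}(1−X) = 2.011 mol/dm³.
Along a PFR/batch, dC_U/dC_A = −r_U/(r_D+r_U) = −k₂/(k₂+k₁·C_A).
Integrating from C_{A0} to C_A: C_U = (0.183/0.931)·ln[(0.183+0.931·4.50)/(0.183+0.931·2.01)] = 0.1966·ln(4.373/2.056) = 0.1483 mol/dm³.
Then C_D = (C_{A0}−C_A) − C_U = 2.489 − 0.1483 = 2.340 mol/dm³.
Y_D = C_D/C_{A0} = 2.340/4.50 = 0.520.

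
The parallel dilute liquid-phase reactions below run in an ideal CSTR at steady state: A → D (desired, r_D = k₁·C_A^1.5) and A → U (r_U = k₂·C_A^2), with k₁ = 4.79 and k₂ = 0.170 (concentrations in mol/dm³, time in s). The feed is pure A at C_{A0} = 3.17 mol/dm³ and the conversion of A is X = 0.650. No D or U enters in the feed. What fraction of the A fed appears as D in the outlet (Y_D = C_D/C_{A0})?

Exit C_A = C_{A0}(1−X) = 3.17×0.350 = 1.109 mol/dm³.
In a CSTR the entire volume is at exit conditions, so r_D = 4.79×1.109^1.5 = 5.598 and r_U = 0.170×1.109^2 = 0.2093.
Fraction of consumed A going to D: r_D/(r_D+r_U) = 0.9640.
C_D = 0.9640·C_{A0}·X = 0.9640×3.17×0.650 = 1.99 mol/dm³; Y_D = C_D/C_{A0} = 0.627.

0.627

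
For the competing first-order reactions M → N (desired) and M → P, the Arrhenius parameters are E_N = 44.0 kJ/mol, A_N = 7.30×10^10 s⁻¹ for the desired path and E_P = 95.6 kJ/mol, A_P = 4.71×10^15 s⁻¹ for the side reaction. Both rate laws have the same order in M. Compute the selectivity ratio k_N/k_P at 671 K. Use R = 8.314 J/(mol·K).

0.161

Since both paths have the same order in M, the concentration cancels and S_{N/P} = k_N/k_P = (A_N/A_P)·exp[(E_P−E_N)/(RT)].
(E_P−E_N)/(RT) = (95.6−44.0)×10³/(8.314×671) = 51600/5579 = 9.249.
k_N/k_P = (7.30×10^10/4.71×10^15)·exp(9.249) = 1.550×10^-5 × 10399 = 0.161.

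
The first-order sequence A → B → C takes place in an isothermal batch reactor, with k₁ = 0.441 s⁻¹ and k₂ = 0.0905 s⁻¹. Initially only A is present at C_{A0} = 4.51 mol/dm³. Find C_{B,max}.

3.00 mol/dm³

For a first-order series the maximum intermediate yield is C_{B,max}/C_{A0} = (k₁/k₂)^[k₂/(k₂−k₁)].
= (0.441/0.0905)^(0.0905/(0.0905−0.441)) = (4.873)^(-0.2582) = 0.6644.
C_{B,max} = 0.6644×4.51 = 3.00 mol/dm³.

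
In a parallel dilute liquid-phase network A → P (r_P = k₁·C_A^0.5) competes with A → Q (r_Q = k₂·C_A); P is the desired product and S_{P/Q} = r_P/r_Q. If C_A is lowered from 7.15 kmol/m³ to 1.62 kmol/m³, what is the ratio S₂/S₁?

S_{P/Q} = (k₁/k₂)·C_A^-0.5, so S₂/S₁ = (C_{A,2}/C_{A,1})^-0.5.
= (1.62/7.15)^(-0.5) = (0.2266)^(-0.5) = 2.10.
Selectivity toward P rises as C_A falls — low-concentration operation is favoured.

2.10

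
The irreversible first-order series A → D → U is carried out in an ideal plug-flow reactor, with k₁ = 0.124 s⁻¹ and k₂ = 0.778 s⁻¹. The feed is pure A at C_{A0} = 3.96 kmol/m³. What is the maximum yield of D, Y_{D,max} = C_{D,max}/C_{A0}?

0.113

At the optimum, C_{D,max}/C_{A0} = (k₁/k₂)^[k₂/(k₂−k₁)].
= (0.124/0.778)^(0.778/(0.778−0.124)) = (0.1594)^(1.190) = 0.1125.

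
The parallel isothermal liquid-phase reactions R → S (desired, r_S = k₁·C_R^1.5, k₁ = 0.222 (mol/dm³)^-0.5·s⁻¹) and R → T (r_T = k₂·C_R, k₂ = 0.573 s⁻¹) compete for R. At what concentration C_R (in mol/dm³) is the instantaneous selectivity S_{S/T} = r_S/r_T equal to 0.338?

0.761 mol/dm³

S_{S/T} = (k₁/k₂)·C_R^0.5 ⇒ C_R = (S·k₂/k₁)^(2).
= (0.338×0.573/0.222)^(2) = (0.8724)^(2) = 0.761 mol/dm³.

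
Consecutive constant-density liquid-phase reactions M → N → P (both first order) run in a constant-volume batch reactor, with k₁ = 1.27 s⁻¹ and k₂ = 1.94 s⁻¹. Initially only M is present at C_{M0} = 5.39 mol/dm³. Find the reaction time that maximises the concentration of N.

0.632 s

Setting dC_N/dt = 0 gives t_opt = ln(k₂/k₁)/(k₂−k₁).
= ln(1.94/1.27)/(1.94−1.27) = ln(1.528)/0.6700 = 0.4237/0.6700 = 0.632 s.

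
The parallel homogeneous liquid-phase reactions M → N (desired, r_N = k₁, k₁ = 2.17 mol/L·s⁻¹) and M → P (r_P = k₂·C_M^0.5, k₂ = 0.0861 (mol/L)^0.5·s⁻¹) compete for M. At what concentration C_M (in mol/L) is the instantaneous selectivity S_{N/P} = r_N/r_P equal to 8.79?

S_{N/P} = (k₁/k₂)·C_M^-0.5 ⇒ C_M = (S·k₂/k₁)^(-2).
= (8.79×0.0861/2.17)^(-2) = (0.3488)^(-2) = 8.22 mol/L.

8.22 mol/L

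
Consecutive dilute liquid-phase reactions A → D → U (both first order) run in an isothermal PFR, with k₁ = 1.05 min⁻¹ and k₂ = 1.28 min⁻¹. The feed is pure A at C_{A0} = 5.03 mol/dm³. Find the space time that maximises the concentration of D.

0.861 min

The intermediate peaks when r₁ = r₂, i.e. k₁e^(−k₁τ) = k₂e^(−k₂τ), giving τ_opt = ln(k₂/k₁)/(k₂−k₁).
= ln(1.28/1.05)/(1.28−1.05) = ln(1.219)/0.2300 = 0.1981/0.2300 = 0.861 min.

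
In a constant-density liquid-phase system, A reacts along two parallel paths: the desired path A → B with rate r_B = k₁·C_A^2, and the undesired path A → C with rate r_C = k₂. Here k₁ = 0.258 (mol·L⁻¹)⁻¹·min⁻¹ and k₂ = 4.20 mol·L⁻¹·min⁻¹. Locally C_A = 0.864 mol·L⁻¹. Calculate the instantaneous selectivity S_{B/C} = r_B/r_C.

0.0459

S_{B/C} = r_B/r_C = (k₁·C_A^2)/(k₂) = (k₁/k₂)·C_A^2.
= (0.258×0.8640^2) / (4.20) = 0.1926/4.200 = 0.0459.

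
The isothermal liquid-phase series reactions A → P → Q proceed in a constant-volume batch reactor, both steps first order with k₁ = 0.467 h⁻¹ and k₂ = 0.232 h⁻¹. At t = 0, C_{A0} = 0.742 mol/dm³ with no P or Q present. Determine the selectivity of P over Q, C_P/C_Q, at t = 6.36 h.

Solving the coupled first-order balances gives C_P(t) = [k₁/(k₂−k₁)]·C_{A0}·(e^(−k₁t) − e^(−k₂t)).
e^(−k₁t) = e^(−0.467×6.36) = e^(−2.970) = 0.05130; e^(−k₂t) = e^(−1.476) = 0.2287.
C_P = 0.467×0.742/(0.232−0.467) × (0.05130−0.2287) = (-1.475)×(-0.1774) = 0.2615 mol/dm³.
C_A = C_{A0}e^(−k₁t) = 0.03806 mol/dm³, so C_Q = C_{A0}−C_A−C_P = 0.4424 mol/dm³; C_P/C_Q = 0.591.

0.591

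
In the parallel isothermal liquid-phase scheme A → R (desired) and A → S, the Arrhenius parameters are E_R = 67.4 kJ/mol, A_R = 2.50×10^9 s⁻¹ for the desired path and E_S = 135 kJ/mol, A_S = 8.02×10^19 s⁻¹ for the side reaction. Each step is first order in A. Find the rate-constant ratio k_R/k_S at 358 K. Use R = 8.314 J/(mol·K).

0.228

With equal orders, S_{R/S} = k_R/k_S = (A_R/A_S)·exp[(E_S−E_R)/(RT)].
(E_S−E_R)/(RT) = (135−67.4)×10³/(8.314×358) = 67600/2976 = 22.71.
k_R/k_S = (2.50×10^9/8.02×10^19)·exp(22.71) = 3.117×10^-11 × 7.306×10^9 = 0.228.
Since E_R < E_S, lowering the temperature improves selectivity toward R.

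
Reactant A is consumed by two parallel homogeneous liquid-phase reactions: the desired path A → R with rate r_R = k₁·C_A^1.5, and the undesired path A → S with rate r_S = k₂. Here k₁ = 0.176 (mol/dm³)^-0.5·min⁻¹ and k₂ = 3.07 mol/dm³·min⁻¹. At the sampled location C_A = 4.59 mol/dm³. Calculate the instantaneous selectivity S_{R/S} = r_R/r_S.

0.564

S_{R/S} = r_R/r_S = (k₁·C_A^1.5)/(k₂) = (k₁/k₂)·C_A^1.5.
= (0.176×4.590^1.5) / (3.07) = 1.731/3.070 = 0.564.
Since the desired path is higher order in A, keeping C_A high (PFR or concentrated feed) favours R.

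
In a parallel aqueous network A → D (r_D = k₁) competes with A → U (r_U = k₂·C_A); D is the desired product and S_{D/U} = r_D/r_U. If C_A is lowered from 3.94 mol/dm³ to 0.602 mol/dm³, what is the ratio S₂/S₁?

6.54

S_{D/U} = (k₁/k₂)·C_A⁻¹, so S₂/S₁ = (C_{A,2}/C_{A,1})⁻¹.
= 3.94/0.602 = 6.54.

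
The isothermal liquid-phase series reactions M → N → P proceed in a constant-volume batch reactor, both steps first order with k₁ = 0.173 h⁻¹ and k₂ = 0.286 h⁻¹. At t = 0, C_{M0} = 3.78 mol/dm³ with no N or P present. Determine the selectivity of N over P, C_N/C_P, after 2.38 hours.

2.43

The intermediate concentration in a first-order A→B→C sequence is C_N = k₁C_{M0}(e^(−k₁t) − e^(−k₂t))/(k₂−k₁).
e^(−k₁t) = e^(−0.173×2.38) = e^(−0.4117) = 0.6625; e^(−k₂t) = e^(−0.6807) = 0.5063.
C_N = 0.173×3.78/(0.286−0.173) × (0.6625−0.5063) = 5.787×0.1562 = 0.9041 mol/dm³.
C_M = C_{M0}e^(−k₁t) = 2.504 mol/dm³, so C_P = C_{M0}−C_M−C_N = 0.3717 mol/dm³; C_N/C_P = 2.43.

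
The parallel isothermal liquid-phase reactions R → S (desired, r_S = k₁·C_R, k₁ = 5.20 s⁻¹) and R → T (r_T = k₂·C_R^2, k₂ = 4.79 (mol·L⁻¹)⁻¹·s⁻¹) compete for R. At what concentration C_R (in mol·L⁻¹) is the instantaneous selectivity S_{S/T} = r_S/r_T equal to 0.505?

2.15 mol·L⁻¹

S_{S/T} = (k₁/k₂)·C_R⁻¹ ⇒ C_R = (S·k₂/k₁)^(-1).
= (0.505×4.79/5.20)^(-1) = (0.4652)^(-1) = 2.15 mol·L⁻¹.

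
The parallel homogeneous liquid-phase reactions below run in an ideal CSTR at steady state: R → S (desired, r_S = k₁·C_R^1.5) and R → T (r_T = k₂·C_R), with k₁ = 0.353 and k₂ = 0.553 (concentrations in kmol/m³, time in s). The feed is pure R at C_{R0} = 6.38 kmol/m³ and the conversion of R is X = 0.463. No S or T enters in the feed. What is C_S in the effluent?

1.60 kmol/m³

Exit C_R = C_{R0}(1−X) = 6.38×0.537 = 3.426 kmol/m³.
A CSTR operates uniformly at the exit composition, giving r_S = 2.239 and r_T = 1.895 (each k·C_R^n at C_R = 3.426).
Fraction of consumed R going to S: r_S/(r_S+r_T) = 0.5416.
C_S = 0.5416·C_{R0}·X = 0.5416×6.38×0.463 = 1.60 kmol/m³.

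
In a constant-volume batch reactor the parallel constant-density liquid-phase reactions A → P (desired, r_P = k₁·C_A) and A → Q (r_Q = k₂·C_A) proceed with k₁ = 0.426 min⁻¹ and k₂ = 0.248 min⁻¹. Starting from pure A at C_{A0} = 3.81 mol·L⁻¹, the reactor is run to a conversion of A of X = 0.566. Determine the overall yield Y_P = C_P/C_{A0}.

0.358

C_A = C_{A0}(1−X) = 1.654 mol·L⁻¹.
Both paths are first order in A, so the instantaneous fraction to P is constant: dC_P/d(−C_A) = k₁/(k₁+k₂) = 0.6320.
C_P = 0.6320·(C_{A0}−C_A) = 0.6320×2.156 = 1.36 mol·L⁻¹.
Y_P = C_P/C_{A0} = 1.363/3.81 = 0.358.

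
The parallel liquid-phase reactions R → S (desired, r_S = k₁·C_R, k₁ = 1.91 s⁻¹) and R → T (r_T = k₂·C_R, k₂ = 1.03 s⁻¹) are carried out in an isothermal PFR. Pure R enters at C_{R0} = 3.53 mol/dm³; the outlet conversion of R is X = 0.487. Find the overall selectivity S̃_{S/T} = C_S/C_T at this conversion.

1.85

C_R = C_{R0}(1−X) = 1.811 mol/dm³.
Both paths are first order in R, so the instantaneous fraction to S is constant: dC_S/d(−C_R) = k₁/(k₁+k₂) = 0.6497.
C_S = 0.6497·(C_{R0}−C_R) = 0.6497×1.719 = 1.12 mol/dm³.
C_T = (C_{R0}−C_R)−C_S = 0.6023 mol/dm³; S̃_{S/T} = 1.117/0.6023 = 1.85.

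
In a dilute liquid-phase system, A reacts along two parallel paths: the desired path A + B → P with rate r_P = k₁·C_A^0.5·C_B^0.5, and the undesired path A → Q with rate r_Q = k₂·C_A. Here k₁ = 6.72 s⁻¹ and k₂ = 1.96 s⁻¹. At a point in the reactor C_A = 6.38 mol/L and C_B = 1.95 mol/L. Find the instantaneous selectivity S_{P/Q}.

S_{P/Q} = r_P/r_Q = (k₁·C_A^0.5·C_B^0.5)/(k₂·C_A) = (k₁/k₂)·C_A^-0.5·C_B^0.5.
= (6.72×6.380^0.5×1.950^0.5) / (1.96×6.380) = 23.70/12.50 = 1.90.
The undesired path is higher order in A, so low C_A (CSTR or dilute feed) favours P.

1.90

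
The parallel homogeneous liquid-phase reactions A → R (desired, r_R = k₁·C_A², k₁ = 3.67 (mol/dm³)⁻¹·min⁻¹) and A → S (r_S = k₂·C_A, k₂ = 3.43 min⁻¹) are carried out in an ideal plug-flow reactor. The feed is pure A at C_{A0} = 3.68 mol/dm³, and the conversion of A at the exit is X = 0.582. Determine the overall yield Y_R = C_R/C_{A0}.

0.424

C_A = C_{A0}(1−X) = 1.538 mol/dm³.
Along a PFR/batch, dC_S/dC_A = −r_S/(r_R+r_S) = −k₂/(k₂+k₁·C_A).
Integrating from C_{A0} to C_A: C_S = (3.43/3.67)·ln[(3.43+3.67·3.68)/(3.43+3.67·1.54)] = 0.9346·ln(16.94/9.075) = 0.5831 mol/dm³.
Then C_R = (C_{A0}−C_A) − C_S = 2.142 − 0.5831 = 1.559 mol/dm³.
Y_R = C_R/C_{A0} = 1.559/3.68 = 0.424.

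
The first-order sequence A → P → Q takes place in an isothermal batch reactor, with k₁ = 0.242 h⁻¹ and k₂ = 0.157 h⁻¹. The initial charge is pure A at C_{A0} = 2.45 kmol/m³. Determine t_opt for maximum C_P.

5.09 h

For first-order series the maximum of C_P occurs at t_opt = ln(k₂/k₁)/(k₂−k₁).
= ln(0.157/0.242)/(0.157−0.242) = ln(0.6488)/-0.08500 = -0.4327/-0.08500 = 5.09 h.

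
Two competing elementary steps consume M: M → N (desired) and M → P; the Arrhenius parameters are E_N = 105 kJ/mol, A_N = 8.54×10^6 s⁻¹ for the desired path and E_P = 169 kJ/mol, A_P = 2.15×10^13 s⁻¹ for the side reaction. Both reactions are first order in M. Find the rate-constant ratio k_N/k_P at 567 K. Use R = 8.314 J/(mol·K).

0.313

With equal orders, S_{N/P} = k_N/k_P = (A_N/A_P)·exp[(E_P−E_N)/(RT)].
(E_P−E_N)/(RT) = (169−105)×10³/(8.314×567) = 64000/4714 = 13.58.
k_N/k_P = (8.54×10^6/2.15×10^13)·exp(13.58) = 3.972×10^-7 × 7.874×10^5 = 0.313.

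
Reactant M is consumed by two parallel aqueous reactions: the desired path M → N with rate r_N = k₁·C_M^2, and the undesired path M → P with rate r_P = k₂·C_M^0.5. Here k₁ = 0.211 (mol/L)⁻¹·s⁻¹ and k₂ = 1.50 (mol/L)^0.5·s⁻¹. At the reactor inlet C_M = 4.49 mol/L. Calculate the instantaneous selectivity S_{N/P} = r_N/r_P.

S_{N/P} = r_N/r_P = (k₁·C_M^2)/(k₂·C_M^0.5) = (k₁/k₂)·C_M^1.5.
= (0.211×4.490^2) / (1.50×4.490^0.5) = 4.254/3.178 = 1.34.
Since the desired path is higher order in M, keeping C_M high (PFR or concentrated feed) favours N.

1.34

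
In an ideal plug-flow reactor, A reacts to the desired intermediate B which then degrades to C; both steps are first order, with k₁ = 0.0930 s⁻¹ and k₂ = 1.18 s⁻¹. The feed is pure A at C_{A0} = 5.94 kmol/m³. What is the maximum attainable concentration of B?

At the optimum, C_{B,max}/C_{A0} = (k₁/k₂)^[k₂/(k₂−k₁)].
= (0.0930/1.18)^(1.18/(1.18−0.0930)) = (0.07881)^(1.086) = 0.06342.
C_{B,max} = 0.06342×5.94 = 0.377 kmol/m³.

0.377 kmol/m³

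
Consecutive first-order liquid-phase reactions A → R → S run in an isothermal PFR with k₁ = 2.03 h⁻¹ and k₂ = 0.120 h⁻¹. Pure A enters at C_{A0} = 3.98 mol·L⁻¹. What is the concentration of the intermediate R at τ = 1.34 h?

The intermediate concentration in a first-order A→B→C sequence is C_R = k₁C_{A0}(e^(−k₁τ) − e^(−k₂τ))/(k₂−k₁).
e^(−k₁τ) = e^(−2.03×1.34) = e^(−2.720) = 0.06586; e^(−k₂τ) = e^(−0.1608) = 0.8515.
C_R = 2.03×3.98/(0.120−2.03) × (0.06586−0.8515) = (-4.230)×(-0.7856) = 3.323 mol·L⁻¹.

3.32 mol·L⁻¹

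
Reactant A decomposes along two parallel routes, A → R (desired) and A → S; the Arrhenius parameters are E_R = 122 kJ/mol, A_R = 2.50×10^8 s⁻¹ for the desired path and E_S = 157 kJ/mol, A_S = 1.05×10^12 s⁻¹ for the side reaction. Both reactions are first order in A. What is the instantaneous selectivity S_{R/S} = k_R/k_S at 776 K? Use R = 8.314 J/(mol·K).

With equal orders, S_{R/S} = k_R/k_S = (A_R/A_S)·exp[(E_S−E_R)/(RT)].
(E_S−E_R)/(RT) = (157−122)×10³/(8.314×776) = 35000/6452 = 5.425.
k_R/k_S = (2.50×10^8/1.05×10^12)·exp(5.425) = 2.381×10^-4 × 227.0 = 0.0540.
Since E_R < E_S, lowering the temperature improves selectivity toward R.

0.0540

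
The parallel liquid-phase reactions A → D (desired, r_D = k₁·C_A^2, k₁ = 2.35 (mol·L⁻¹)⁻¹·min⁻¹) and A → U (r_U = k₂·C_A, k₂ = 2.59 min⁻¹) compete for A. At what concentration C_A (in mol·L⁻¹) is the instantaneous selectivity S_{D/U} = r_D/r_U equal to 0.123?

0.136 mol·L⁻¹

S_{D/U} = (k₁/k₂)·C_A ⇒ C_A = S·k₂/k₁.
= 0.123×2.59/2.35 = 0.136 mol·L⁻¹.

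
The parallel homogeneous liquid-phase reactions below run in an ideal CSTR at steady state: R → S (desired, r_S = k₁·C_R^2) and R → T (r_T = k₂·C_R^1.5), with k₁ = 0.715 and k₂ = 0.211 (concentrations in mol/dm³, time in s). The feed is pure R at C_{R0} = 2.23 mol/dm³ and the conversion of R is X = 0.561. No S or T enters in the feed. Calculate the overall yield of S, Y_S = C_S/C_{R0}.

Exit C_R = C_{R0}(1−X) = 2.23×0.439 = 0.9790 mol/dm³.
A CSTR operates uniformly at the exit composition, giving r_S = 0.6852 and r_T = 0.2044 (each k·C_R^n at C_R = 0.9790).
Fraction of consumed R going to S: r_S/(r_S+r_T) = 0.7703.
C_S = 0.7703·C_{R0}·X = 0.7703×2.23×0.561 = 0.964 mol/dm³; Y_S = C_S/C_{R0} = 0.432.

0.432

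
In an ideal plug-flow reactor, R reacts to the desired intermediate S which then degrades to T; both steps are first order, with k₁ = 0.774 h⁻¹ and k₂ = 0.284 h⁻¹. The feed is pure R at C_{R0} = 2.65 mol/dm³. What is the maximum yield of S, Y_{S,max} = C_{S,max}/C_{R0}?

Evaluating C_S at τ_opt = ln(k₂/k₁)/(k₂−k₁) gives C_{S,max}/C_{R0} = (k₁/k₂)^[k₂/(k₂−k₁)].
= (0.774/0.284)^(0.284/(0.284−0.774)) = (2.725)^(-0.5796) = 0.5593.

0.559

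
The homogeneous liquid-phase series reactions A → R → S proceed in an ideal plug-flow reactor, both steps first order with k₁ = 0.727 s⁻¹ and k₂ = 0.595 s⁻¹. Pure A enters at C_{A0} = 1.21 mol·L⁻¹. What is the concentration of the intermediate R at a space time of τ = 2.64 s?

0.408 mol·L⁻¹

For first-order series with pure A initially, C_R(τ) = k₁C_{A0}/(k₂−k₁)·(e^(−k₁τ) − e^(−k₂τ)).
e^(−k₁τ) = e^(−0.727×2.64) = e^(−1.919) = 0.1467; e^(−k₂τ) = e^(−1.571) = 0.2079.
C_R = 0.727×1.21/(0.595−0.727) × (0.1467−0.2079) = (-6.664)×(-0.06117) = 0.4076 mol·L⁻¹.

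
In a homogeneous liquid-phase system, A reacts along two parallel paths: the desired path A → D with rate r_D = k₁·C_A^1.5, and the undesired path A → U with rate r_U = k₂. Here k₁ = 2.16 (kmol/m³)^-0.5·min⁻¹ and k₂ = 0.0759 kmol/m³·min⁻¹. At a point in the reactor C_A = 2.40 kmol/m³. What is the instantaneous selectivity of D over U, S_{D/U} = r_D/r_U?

106

S_{D/U} = r_D/r_U = (k₁·C_A^1.5)/(k₂) = (k₁/k₂)·C_A^1.5.
= (2.16×2.400^1.5) / (0.0759) = 8.031/0.07590 = 106.
Since the desired path is higher order in A, keeping C_A high (PFR or concentrated feed) favours D.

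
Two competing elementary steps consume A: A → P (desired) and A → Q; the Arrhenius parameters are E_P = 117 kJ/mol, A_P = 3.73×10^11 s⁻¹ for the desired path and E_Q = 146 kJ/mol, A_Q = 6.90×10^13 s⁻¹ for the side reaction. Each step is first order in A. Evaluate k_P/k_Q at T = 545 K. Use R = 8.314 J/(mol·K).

3.25

With equal orders, S_{P/Q} = k_P/k_Q = (A_P/A_Q)·exp[(E_Q−E_P)/(RT)].
(E_Q−E_P)/(RT) = (146−117)×10³/(8.314×545) = 29000/4531 = 6.400.
k_P/k_Q = (3.73×10^11/6.90×10^13)·exp(6.400) = 0.005406 × 601.9 = 3.25.
Since E_P < E_Q, lowering the temperature improves selectivity toward P.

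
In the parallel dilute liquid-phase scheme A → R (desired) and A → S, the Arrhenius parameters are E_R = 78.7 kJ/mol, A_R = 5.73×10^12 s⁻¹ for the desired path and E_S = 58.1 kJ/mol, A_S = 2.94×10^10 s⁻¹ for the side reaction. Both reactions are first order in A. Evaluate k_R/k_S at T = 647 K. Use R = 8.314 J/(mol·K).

With equal orders, S_{R/S} = k_R/k_S = (A_R/A_S)·exp[(E_S−E_R)/(RT)].
(E_S−E_R)/(RT) = (58.1−78.7)×10³/(8.314×647) = -20600/5379 = -3.830.
k_R/k_S = (5.73×10^12/2.94×10^10)·exp(-3.830) = 194.9 × 0.02172 = 4.23.
Since E_R > E_S, raising the temperature improves selectivity toward R.

4.23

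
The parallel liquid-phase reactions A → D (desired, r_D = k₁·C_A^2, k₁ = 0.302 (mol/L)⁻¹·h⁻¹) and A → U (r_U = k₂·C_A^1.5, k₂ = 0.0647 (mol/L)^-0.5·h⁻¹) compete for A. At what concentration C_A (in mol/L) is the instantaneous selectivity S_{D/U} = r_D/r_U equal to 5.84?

1.57 mol/L

S_{D/U} = (k₁/k₂)·C_A^0.5 ⇒ C_A = (S·k₂/k₁)^(2).
= (5.84×0.0647/0.302)^(2) = (1.251)^(2) = 1.57 mol/L.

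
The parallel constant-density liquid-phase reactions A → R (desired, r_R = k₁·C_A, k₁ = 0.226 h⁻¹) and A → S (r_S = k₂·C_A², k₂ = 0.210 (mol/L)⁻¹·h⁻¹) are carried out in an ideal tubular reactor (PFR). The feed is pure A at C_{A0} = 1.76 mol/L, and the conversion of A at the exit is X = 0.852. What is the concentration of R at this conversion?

C_A = C_{A0}(1−X) = 0.2605 mol/L.
Along a PFR/batch, dC_R/dC_A = −r_R/(r_R+r_S) = −k₁/(k₁+k₂·C_A).
Integrating from C_{A0} to C_A: C_R = (0.226/0.210)·ln[(0.226+0.210·1.76)/(0.226+0.210·0.260)] = 1.076·ln(0.5956/0.2807) = 0.8096 mol/L.

0.810 mol/L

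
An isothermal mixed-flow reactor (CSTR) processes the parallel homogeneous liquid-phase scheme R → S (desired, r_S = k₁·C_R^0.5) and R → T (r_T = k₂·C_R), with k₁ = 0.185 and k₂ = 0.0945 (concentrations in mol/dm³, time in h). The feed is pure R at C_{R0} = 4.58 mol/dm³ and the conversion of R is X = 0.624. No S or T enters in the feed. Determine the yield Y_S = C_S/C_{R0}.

Exit C_R = C_{R0}(1−X) = 4.58×0.376 = 1.722 mol/dm³.
A CSTR operates uniformly at the exit composition, giving r_S = 0.2428 and r_T = 0.1627 (each k·C_R^n at C_R = 1.722).
Fraction of consumed R going to S: r_S/(r_S+r_T) = 0.5987.
C_S = 0.5987·C_{R0}·X = 0.5987×4.58×0.624 = 1.71 mol/dm³; Y_S = C_S/C_{R0} = 0.374.

0.374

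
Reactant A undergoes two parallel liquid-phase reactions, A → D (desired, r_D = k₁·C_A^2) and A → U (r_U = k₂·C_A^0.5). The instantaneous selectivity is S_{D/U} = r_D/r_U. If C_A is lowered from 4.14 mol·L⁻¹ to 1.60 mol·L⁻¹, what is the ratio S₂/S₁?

0.240

S_{D/U} = (k₁/k₂)·C_A^1.5, so S₂/S₁ = (C_{A,2}/C_{A,1})^1.5.
= (1.60/4.14)^1.5 = (0.3865)^1.5 = 0.240.
Selectivity toward D falls as C_A falls — high-concentration operation is favoured.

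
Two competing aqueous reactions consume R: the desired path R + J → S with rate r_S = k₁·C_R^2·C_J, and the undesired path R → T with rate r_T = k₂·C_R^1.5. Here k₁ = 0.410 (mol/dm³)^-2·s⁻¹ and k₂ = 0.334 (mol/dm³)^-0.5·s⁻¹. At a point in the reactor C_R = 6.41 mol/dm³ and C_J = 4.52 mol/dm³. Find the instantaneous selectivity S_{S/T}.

S_{S/T} = r_S/r_T = (k₁·C_R^2·C_J)/(k₂·C_R^1.5) = (k₁/k₂)·C_R^0.5·C_J.
= (0.410×6.410^2×4.520) / (0.334×6.410^1.5) = 76.14/5.420 = 14.0.
Since the desired path is higher order in R, keeping C_R high (PFR or concentrated feed) favours S.

14.0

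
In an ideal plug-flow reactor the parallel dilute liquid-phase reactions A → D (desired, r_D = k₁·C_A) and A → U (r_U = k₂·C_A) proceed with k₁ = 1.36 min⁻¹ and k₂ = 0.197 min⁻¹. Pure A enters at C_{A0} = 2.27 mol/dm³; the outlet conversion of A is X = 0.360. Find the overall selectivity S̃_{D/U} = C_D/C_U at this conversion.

C_A = C_{A0}(1−X) = 1.453 mol/dm³.
Both paths are first order in A, so the instantaneous fraction to D is constant: dC_D/d(−C_A) = k₁/(k₁+k₂) = 0.8735.
C_D = 0.8735·(C_{A0}−C_A) = 0.8735×0.8172 = 0.714 mol/dm³.
C_U = (C_{A0}−C_A)−C_D = 0.1034 mol/dm³; S̃_{D/U} = 0.7138/0.1034 = 6.90.

6.90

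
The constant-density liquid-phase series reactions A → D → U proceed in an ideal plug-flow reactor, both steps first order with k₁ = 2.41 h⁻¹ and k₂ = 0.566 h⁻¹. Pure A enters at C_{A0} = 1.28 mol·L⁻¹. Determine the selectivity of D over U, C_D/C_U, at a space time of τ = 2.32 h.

0.534

For first-order series with pure A initially, C_D(τ) = k₁C_{A0}/(k₂−k₁)·(e^(−k₁τ) − e^(−k₂τ)).
e^(−k₁τ) = e^(−2.41×2.32) = e^(−5.591) = 0.003731; e^(−k₂τ) = e^(−1.313) = 0.2690.
C_D = 2.41×1.28/(0.566−2.41) × (0.003731−0.2690) = (-1.673)×(-0.2652) = 0.4437 mol·L⁻¹.
C_A = C_{A0}e^(−k₁τ) = 0.004775 mol·L⁻¹, so C_U = C_{A0}−C_A−C_D = 0.8315 mol·L⁻¹; C_D/C_U = 0.534.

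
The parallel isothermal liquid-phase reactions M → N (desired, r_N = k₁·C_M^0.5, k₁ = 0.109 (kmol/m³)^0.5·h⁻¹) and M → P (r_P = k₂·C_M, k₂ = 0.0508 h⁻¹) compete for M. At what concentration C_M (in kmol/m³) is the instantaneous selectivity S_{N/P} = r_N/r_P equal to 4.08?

0.277 kmol/m³

S_{N/P} = (k₁/k₂)·C_M^-0.5 ⇒ C_M = (S·k₂/k₁)^(-2).
= (4.08×0.0508/0.109)^(-2) = (1.902)^(-2) = 0.277 kmol/m³.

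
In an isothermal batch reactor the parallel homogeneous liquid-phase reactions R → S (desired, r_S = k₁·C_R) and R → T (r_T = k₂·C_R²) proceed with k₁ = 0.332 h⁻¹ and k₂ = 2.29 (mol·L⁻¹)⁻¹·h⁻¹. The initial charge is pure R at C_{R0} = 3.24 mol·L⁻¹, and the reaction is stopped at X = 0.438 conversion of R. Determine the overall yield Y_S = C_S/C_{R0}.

0.0243

C_R = C_{R0}(1−X) = 1.821 mol·L⁻¹.
Along a PFR/batch, dC_S/dC_R = −r_S/(r_S+r_T) = −k₁/(k₁+k₂·C_R).
Integrating from C_{R0} to C_R: C_S = (0.332/2.29)·ln[(0.332+2.29·3.24)/(0.332+2.29·1.82)] = 0.1450·ln(7.752/4.502) = 0.07878 mol·L⁻¹.
Y_S = C_S/C_{R0} = 0.07878/3.24 = 0.0243.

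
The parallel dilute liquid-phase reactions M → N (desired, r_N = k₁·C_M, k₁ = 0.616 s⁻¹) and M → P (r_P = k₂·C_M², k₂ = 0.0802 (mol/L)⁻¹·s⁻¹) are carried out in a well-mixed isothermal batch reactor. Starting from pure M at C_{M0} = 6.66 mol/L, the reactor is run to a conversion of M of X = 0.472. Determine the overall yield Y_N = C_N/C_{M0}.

0.285

C_M = C_{M0}(1−X) = 3.516 mol/L.
Along a PFR/batch, dC_N/dC_M = −r_N/(r_N+r_P) = −k₁/(k₁+k₂·C_M).
Integrating from C_{M0} to C_M: C_N = (0.616/0.0802)·ln[(0.616+0.0802·6.66)/(0.616+0.0802·3.52)] = 7.681·ln(1.150/0.8980) = 1.901 mol/L.
Y_N = C_N/C_{M0} = 1.901/6.66 = 0.285.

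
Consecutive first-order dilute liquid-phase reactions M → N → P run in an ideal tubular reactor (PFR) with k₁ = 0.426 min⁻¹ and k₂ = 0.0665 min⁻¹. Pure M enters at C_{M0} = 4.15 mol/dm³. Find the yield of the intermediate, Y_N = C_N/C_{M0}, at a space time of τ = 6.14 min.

Solving the coupled first-order balances gives C_N(τ) = [k₁/(k₂−k₁)]·C_{M0}·(e^(−k₁τ) − e^(−k₂τ)).
e^(−k₁τ) = e^(−0.426×6.14) = e^(−2.616) = 0.07312; e^(−k₂τ) = e^(−0.4083) = 0.6648.
C_N = 0.426×4.15/(0.0665−0.426) × (0.07312−0.6648) = (-4.918)×(-0.5917) = 2.910 mol/dm³.
Y_N = C_N/C_{M0} = 2.910/4.15 = 0.701.

0.701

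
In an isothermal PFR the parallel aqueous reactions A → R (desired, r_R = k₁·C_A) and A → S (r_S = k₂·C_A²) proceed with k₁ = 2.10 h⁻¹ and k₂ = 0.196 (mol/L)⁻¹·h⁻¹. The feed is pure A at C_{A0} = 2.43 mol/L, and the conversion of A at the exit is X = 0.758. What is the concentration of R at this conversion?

C_A = C_{A0}(1−X) = 0.5881 mol/L.
Along a PFR/batch, dC_R/dC_A = −r_R/(r_R+r_S) = −k₁/(k₁+k₂·C_A).
Integrating from C_{A0} to C_A: C_R = (2.10/0.196)·ln[(2.10+0.196·2.43)/(2.10+0.196·0.588)] = 10.71·ln(2.576/2.215) = 1.618 mol/L.

1.62 mol/L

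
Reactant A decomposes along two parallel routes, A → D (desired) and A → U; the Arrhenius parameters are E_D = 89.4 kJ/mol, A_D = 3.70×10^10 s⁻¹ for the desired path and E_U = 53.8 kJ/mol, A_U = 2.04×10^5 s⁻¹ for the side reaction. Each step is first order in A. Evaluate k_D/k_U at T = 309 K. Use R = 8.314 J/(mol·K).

0.174

Since both paths have the same order in A, the concentration cancels and S_{D/U} = k_D/k_U = (A_D/A_U)·exp[(E_U−E_D)/(RT)].
(E_U−E_D)/(RT) = (53.8−89.4)×10³/(8.314×309) = -35600/2569 = -13.86.
k_D/k_U = (3.70×10^10/2.04×10^5)·exp(-13.86) = 1.814×10^5 × 9.590×10^-7 = 0.174.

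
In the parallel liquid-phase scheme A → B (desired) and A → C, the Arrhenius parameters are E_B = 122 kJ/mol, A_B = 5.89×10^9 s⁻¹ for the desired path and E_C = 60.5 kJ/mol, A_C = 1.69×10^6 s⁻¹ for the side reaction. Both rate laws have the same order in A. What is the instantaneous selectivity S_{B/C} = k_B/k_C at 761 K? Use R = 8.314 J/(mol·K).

With equal orders, S_{B/C} = k_B/k_C = (A_B/A_C)·exp[(E_C−E_B)/(RT)].
(E_C−E_B)/(RT) = (60.5−122)×10³/(8.314×761) = -61500/6327 = -9.720.
k_B/k_C = (5.89×10^9/1.69×10^6)·exp(-9.720) = 3485 × 6.005×10^-5 = 0.209.
Since E_B > E_C, raising the temperature improves selectivity toward B.

0.209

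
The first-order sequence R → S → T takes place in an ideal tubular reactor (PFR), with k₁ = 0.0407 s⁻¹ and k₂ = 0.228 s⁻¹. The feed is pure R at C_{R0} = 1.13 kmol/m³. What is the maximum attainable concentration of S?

0.139 kmol/m³

Evaluating C_S at τ_opt = ln(k₂/k₁)/(k₂−k₁) gives C_{S,max}/C_{R0} = (k₁/k₂)^[k₂/(k₂−k₁)].
= (0.0407/0.228)^(0.228/(0.228−0.0407)) = (0.1785)^(1.217) = 0.1228.
C_{S,max} = 0.1228×1.13 = 0.139 kmol/m³.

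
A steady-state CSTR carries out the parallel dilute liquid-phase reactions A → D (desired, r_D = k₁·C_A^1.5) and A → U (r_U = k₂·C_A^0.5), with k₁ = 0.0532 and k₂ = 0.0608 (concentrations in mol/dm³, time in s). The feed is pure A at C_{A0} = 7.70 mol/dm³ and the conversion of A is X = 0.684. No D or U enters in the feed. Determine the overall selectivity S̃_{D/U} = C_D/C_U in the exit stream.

2.13

Exit C_A = C_{A0}(1−X) = 7.70×0.316 = 2.433 mol/dm³.
A CSTR operates uniformly at the exit composition, giving r_D = 0.2019 and r_U = 0.09484 (each k·C_A^n at C_A = 2.433).
Overall selectivity = C_D/C_U = r_Dτ/(r_Uτ) = r_D/r_U = 2.13.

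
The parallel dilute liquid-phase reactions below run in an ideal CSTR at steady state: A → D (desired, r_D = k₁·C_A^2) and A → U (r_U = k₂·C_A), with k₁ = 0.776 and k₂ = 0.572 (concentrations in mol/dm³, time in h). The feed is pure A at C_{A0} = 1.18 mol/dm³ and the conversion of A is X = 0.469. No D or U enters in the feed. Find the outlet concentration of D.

0.254 mol/dm³

Exit C_A = C_{A0}(1−X) = 1.18×0.531 = 0.6266 mol/dm³.
A CSTR operates uniformly at the exit composition, giving r_D = 0.3047 and r_U = 0.3584 (each k·C_A^n at C_A = 0.6266).
Fraction of consumed A going to D: r_D/(r_D+r_U) = 0.4595.
C_D = 0.4595·C_{A0}·X = 0.4595×1.18×0.469 = 0.254 mol/dm³.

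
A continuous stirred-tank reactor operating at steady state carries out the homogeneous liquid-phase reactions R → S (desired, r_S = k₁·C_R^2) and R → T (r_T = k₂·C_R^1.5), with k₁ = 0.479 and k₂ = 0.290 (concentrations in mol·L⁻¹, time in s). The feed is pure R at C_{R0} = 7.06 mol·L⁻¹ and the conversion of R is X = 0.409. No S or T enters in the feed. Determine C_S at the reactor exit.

Exit C_R = C_{R0}(1−X) = 7.06×0.591 = 4.172 mol·L⁻¹.
In a CSTR the entire volume is at exit conditions, so r_S = 0.479×4.172^2 = 8.339 and r_T = 0.290×4.172^1.5 = 2.472.
Fraction of consumed R going to S: r_S/(r_S+r_T) = 0.7714.
C_S = 0.7714·C_{R0}·X = 0.7714×7.06×0.409 = 2.23 mol·L⁻¹.

2.23 mol·L⁻¹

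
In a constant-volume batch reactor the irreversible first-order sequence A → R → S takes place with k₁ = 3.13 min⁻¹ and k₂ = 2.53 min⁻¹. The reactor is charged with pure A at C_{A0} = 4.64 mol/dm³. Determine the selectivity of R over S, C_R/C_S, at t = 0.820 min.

Solving the coupled first-order balances gives C_R(t) = [k₁/(k₂−k₁)]·C_{A0}·(e^(−k₁t) − e^(−k₂t)).
e^(−k₁t) = e^(−3.13×0.820) = e^(−2.567) = 0.07680; e^(−k₂t) = e^(−2.075) = 0.1256.
C_R = 3.13×4.64/(2.53−3.13) × (0.07680−0.1256) = (-24.21)×(-0.04881) = 1.181 mol/dm³.
C_A = C_{A0}e^(−k₁t) = 0.3563 mol/dm³, so C_S = C_{A0}−C_A−C_R = 3.102 mol/dm³; C_R/C_S = 0.381.

0.381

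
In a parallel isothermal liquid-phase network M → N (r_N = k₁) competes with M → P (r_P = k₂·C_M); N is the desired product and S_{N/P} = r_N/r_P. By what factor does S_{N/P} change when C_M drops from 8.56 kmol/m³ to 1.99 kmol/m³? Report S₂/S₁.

S_{N/P} = (k₁/k₂)·C_M⁻¹, so S₂/S₁ = (C_{M,2}/C_{M,1})⁻¹.
= 8.56/1.99 = 4.30.
Selectivity toward N rises as C_M falls — low-concentration operation is favoured.

4.30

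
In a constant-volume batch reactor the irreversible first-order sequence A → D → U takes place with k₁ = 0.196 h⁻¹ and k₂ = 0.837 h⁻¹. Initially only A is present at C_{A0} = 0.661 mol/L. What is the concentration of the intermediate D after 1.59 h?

0.0946 mol/L

Solving the coupled first-order balances gives C_D(t) = [k₁/(k₂−k₁)]·C_{A0}·(e^(−k₁t) − e^(−k₂t)).
e^(−k₁t) = e^(−0.196×1.59) = e^(−0.3116) = 0.7322; e^(−k₂t) = e^(−1.331) = 0.2643.
C_D = 0.196×0.661/(0.837−0.196) × (0.7322−0.2643) = 0.2021×0.4680 = 0.09459 mol/L.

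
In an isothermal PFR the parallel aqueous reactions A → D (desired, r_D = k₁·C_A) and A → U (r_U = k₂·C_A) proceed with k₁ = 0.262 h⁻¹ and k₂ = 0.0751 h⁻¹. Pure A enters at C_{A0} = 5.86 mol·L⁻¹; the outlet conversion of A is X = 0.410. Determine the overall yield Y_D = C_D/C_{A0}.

C_A = C_{A0}(1−X) = 3.457 mol·L⁻¹.
Both paths are first order in A, so the instantaneous fraction to D is constant: dC_D/d(−C_A) = k₁/(k₁+k₂) = 0.7772.
C_D = 0.7772·(C_{A0}−C_A) = 0.7772×2.403 = 1.87 mol·L⁻¹.
Y_D = C_D/C_{A0} = 1.867/5.86 = 0.319.

0.319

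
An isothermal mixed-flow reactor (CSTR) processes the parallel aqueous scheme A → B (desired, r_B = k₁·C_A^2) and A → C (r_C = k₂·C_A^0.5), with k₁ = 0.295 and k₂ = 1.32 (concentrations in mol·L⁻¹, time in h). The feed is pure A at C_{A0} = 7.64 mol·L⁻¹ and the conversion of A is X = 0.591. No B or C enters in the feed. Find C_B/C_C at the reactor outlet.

1.23

Exit C_A = C_{A0}(1−X) = 7.64×0.409 = 3.125 mol·L⁻¹.
In a CSTR the entire volume is at exit conditions, so r_B = 0.295×3.125^2 = 2.880 and r_C = 1.32×3.125^0.5 = 2.333.
Overall selectivity = C_B/C_C = r_Bτ/(r_Cτ) = r_B/r_C = 1.23.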